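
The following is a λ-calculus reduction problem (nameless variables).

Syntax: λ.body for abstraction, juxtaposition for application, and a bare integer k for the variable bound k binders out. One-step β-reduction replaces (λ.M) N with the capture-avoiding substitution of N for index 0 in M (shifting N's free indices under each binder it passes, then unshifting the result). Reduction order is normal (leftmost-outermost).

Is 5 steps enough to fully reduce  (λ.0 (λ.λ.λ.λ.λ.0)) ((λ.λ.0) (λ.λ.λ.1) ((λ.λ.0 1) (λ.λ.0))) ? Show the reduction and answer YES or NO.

Answer: NO — after 5 steps the term is (λ.λ.λ.λ.λ.0) (λ.λ.0), not yet normal

Working:
  start: (λ.0 (λ.λ.λ.λ.λ.0)) ((λ.λ.0) (λ.λ.λ.1) ((λ.λ.0 1) (λ.λ.0)))
  →1  (λ.λ.0) (λ.λ.λ.1) ((λ.λ.0 1) (λ.λ.0)) (λ.λ.λ.λ.λ.0)
  →2  (λ.0) ((λ.λ.0 1) (λ.λ.0)) (λ.λ.λ.λ.λ.0)
  →3  (λ.λ.0 1) (λ.λ.0) (λ.λ.λ.λ.λ.0)
  →4  (λ.0 (λ.λ.0)) (λ.λ.λ.λ.λ.0)
  →5  (λ.λ.λ.λ.λ.0) (λ.λ.0)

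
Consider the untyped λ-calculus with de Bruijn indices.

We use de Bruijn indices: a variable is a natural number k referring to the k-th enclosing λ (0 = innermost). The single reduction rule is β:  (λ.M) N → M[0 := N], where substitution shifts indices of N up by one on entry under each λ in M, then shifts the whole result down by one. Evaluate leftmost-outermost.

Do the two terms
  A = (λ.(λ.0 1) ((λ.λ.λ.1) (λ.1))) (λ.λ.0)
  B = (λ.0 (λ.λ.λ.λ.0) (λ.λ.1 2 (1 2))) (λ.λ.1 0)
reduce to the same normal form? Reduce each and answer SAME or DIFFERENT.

Term A:
  start: (λ.(λ.0 1) ((λ.λ.λ.1) (λ.1))) (λ.λ.0)
  step 1: (λ.0 (λ.λ.0)) ((λ.λ.λ.1) (λ.λ.λ.0))
  step 2: (λ.λ.λ.1) (λ.λ.λ.0) (λ.λ.0)
  step 3: (λ.λ.1) (λ.λ.0)
  step 4: λ.λ.λ.0

Term B:
  start: (λ.0 (λ.λ.λ.λ.0) (λ.λ.1 2 (1 2))) (λ.λ.1 0)
  step 1: (λ.λ.1 0) (λ.λ.λ.λ.0) (λ.λ.1 (λ.λ.1 0) (1 (λ.λ.1 0)))
  step 2: (λ.(λ.λ.λ.λ.0) 0) (λ.λ.1 (λ.λ.1 0) (1 (λ.λ.1 0)))
  step 3: (λ.λ.λ.λ.0) (λ.λ.1 (λ.λ.1 0) (1 (λ.λ.1 0)))
  step 4: λ.λ.λ.0

Answer: SAME — A ⇓ λ.λ.λ.0, B ⇓ λ.λ.λ.0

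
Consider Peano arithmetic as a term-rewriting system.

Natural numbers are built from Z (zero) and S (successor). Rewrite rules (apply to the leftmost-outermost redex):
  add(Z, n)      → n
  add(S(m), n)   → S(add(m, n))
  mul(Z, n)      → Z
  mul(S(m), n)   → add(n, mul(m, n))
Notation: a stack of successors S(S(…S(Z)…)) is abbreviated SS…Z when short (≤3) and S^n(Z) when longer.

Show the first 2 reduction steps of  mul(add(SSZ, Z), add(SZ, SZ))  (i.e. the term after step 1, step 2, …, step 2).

  start: mul(add(SSZ, Z), add(SZ, SZ))
  step 1: mul(S(add(SZ, Z)), add(SZ, SZ))
  step 2: add(add(SZ, SZ), mul(add(SZ, Z), add(SZ, SZ)))

Answer: after 2 steps: add(add(SZ, SZ), mul(add(SZ, Z), add(SZ, SZ)))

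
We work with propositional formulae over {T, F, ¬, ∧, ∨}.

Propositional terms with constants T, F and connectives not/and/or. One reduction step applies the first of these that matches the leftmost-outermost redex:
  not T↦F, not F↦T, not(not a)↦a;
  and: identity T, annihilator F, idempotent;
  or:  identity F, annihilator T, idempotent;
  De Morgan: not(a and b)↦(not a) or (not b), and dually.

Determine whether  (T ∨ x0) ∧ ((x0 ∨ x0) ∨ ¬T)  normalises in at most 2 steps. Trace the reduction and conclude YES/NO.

Answer: NO — after 2 steps the term is (x0 ∨ x0) ∨ ¬T, not yet normal

Reduction:
  start: (T ∨ x0) ∧ ((x0 ∨ x0) ∨ ¬T)
  →1  T ∧ ((x0 ∨ x0) ∨ ¬T)
  →2  (x0 ∨ x0) ∨ ¬T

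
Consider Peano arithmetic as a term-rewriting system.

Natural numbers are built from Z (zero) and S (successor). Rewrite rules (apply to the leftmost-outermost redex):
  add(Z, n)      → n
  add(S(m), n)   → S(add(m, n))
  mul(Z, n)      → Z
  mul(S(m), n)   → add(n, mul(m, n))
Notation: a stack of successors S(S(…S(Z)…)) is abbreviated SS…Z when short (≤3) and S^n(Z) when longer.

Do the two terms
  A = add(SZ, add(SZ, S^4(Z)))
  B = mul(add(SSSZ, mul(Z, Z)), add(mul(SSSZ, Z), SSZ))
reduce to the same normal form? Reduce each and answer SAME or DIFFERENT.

Term A:
  start: add(SZ, add(SZ, S^4(Z)))
  [1] S(add(Z, add(SZ, S^4(Z))))
  [2] S(add(SZ, S^4(Z)))
  [3] S(S(add(Z, S^4(Z))))
  [4] S^6(Z)

Term B:
  start: mul(add(SSSZ, mul(Z, Z)), add(mul(SSSZ, Z), SSZ))
  [1] mul(S(add(SSZ, mul(Z, Z))), add(mul(SSSZ, Z), SSZ))
  [2] add(add(mul(SSSZ, Z), SSZ), mul(add(SSZ, mul(Z, Z)), add(mul(SSSZ, Z), SSZ)))
  [3] add(add(add(Z, mul(SSZ, Z)), SSZ), mul(add(SSZ, mul(Z, Z)), add(mul(SSSZ, Z), SSZ)))
  [4] add(add(mul(SSZ, Z), SSZ), mul(add(SSZ, mul(Z, Z)), add(mul(SSSZ, Z), SSZ)))
  [5] add(add(add(Z, mul(SZ, Z)), SSZ), mul(add(SSZ, mul(Z, Z)), add(mul(SSSZ, Z), SSZ)))
  [6] add(add(mul(SZ, Z), SSZ), mul(add(SSZ, mul(Z, Z)), add(mul(SSSZ, Z), SSZ)))
  [7] add(add(add(Z, mul(Z, Z)), SSZ), mul(add(SSZ, mul(Z, Z)), add(mul(SSSZ, Z), SSZ)))
  [8] add(add(mul(Z, Z), SSZ), mul(add(SSZ, mul(Z, Z)), add(mul(SSSZ, Z), SSZ)))
  [9] add(add(Z, SSZ), mul(add(SSZ, mul(Z, Z)), add(mul(SSSZ, Z), SSZ)))
  [10] add(SSZ, mul(add(SSZ, mul(Z, Z)), add(mul(SSSZ, Z), SSZ)))
  [11] S(add(SZ, mul(add(SSZ, mul(Z, Z)), add(mul(SSSZ, Z), SSZ))))
  [12] S(S(add(Z, mul(add(SSZ, mul(Z, Z)), add(mul(SSSZ, Z), SSZ)))))
  [13] S(S(mul(add(SSZ, mul(Z, Z)), add(mul(SSSZ, Z), SSZ))))
  [14] S(S(mul(S(add(SZ, mul(Z, Z))), add(mul(SSSZ, Z), SSZ))))
  [15] S(S(add(add(mul(SSSZ, Z), SSZ), mul(add(SZ, mul(Z, Z)), add(mul(SSSZ, Z), SSZ)))))
  [16] S(S(add(add(add(Z, mul(SSZ, Z)), SSZ), mul(add(SZ, mul(Z, Z)), add(mul(SSSZ, Z), SSZ)))))
  [17] S(S(add(add(mul(SSZ, Z), SSZ), mul(add(SZ, mul(Z, Z)), add(mul(SSSZ, Z), SSZ)))))
  [18] S(S(add(add(add(Z, mul(SZ, Z)), SSZ), mul(add(SZ, mul(Z, Z)), add(mul(SSSZ, Z), SSZ)))))
  [19] S(S(add(add(mul(SZ, Z), SSZ), mul(add(SZ, mul(Z, Z)), add(mul(SSSZ, Z), SSZ)))))
  [20] S(S(add(add(add(Z, mul(Z, Z)), SSZ), mul(add(SZ, mul(Z, Z)), add(mul(SSSZ, Z), SSZ)))))
  [21] S(S(add(add(mul(Z, Z), SSZ), mul(add(SZ, mul(Z, Z)), add(mul(SSSZ, Z), SSZ)))))
  [22] S(S(add(add(Z, SSZ), mul(add(SZ, mul(Z, Z)), add(mul(SSSZ, Z), SSZ)))))
  [23] S(S(add(SSZ, mul(add(SZ, mul(Z, Z)), add(mul(SSSZ, Z), SSZ)))))
  [24] S(S(S(add(SZ, mul(add(SZ, mul(Z, Z)), add(mul(SSSZ, Z), SSZ))))))
  [25] S(S(S(S(add(Z, mul(add(SZ, mul(Z, Z)), add(mul(SSSZ, Z), SSZ)))))))
  [26] S(S(S(S(mul(add(SZ, mul(Z, Z)), add(mul(SSSZ, Z), SSZ))))))
  [27] S(S(S(S(mul(S(add(Z, mul(Z, Z))), add(mul(SSSZ, Z), SSZ))))))
  [28] S(S(S(S(add(add(mul(SSSZ, Z), SSZ), mul(add(Z, mul(Z, Z)), add(mul(SSSZ, Z), SSZ)))))))
  [29] S(S(S(S(add(add(add(Z, mul(SSZ, Z)), SSZ), mul(add(Z, mul(Z, Z)), add(mul(SSSZ, Z), SSZ)))))))
  [30] S(S(S(S(add(add(mul(SSZ, Z), SSZ), mul(add(Z, mul(Z, Z)), add(mul(SSSZ, Z), SSZ)))))))
  [31] S(S(S(S(add(add(add(Z, mul(SZ, Z)), SSZ), mul(add(Z, mul(Z, Z)), add(mul(SSSZ, Z), SSZ)))))))
  [32] S(S(S(S(add(add(mul(SZ, Z), SSZ), mul(add(Z, mul(Z, Z)), add(mul(SSSZ, Z), SSZ)))))))
  [33] S(S(S(S(add(add(add(Z, mul(Z, Z)), SSZ), mul(add(Z, mul(Z, Z)), add(mul(SSSZ, Z), SSZ)))))))
  [34] S(S(S(S(add(add(mul(Z, Z), SSZ), mul(add(Z, mul(Z, Z)), add(mul(SSSZ, Z), SSZ)))))))
  [35] S(S(S(S(add(add(Z, SSZ), mul(add(Z, mul(Z, Z)), add(mul(SSSZ, Z), SSZ)))))))
  [36] S(S(S(S(add(SSZ, mul(add(Z, mul(Z, Z)), add(mul(SSSZ, Z), SSZ)))))))
  [37] S(S(S(S(S(add(SZ, mul(add(Z, mul(Z, Z)), add(mul(SSSZ, Z), SSZ))))))))
  [38] S(S(S(S(S(S(add(Z, mul(add(Z, mul(Z, Z)), add(mul(SSSZ, Z), SSZ)))))))))
  [39] S(S(S(S(S(S(mul(add(Z, mul(Z, Z)), add(mul(SSSZ, Z), SSZ))))))))
  [40] S(S(S(S(S(S(mul(mul(Z, Z), add(mul(SSSZ, Z), SSZ))))))))
  [41] S(S(S(S(S(S(mul(Z, add(mul(SSSZ, Z), SSZ))))))))
  [42] S^6(Z)

Answer: SAME — A ⇓ S^6(Z), B ⇓ S^6(Z)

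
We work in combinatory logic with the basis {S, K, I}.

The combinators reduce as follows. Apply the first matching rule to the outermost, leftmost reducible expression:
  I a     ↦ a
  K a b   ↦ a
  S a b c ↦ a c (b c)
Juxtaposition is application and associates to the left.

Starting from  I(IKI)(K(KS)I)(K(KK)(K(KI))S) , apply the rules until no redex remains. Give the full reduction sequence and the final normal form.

Answer: normal form = K  (in 6 steps)

Reduction:
  start: I(IKI)(K(KS)I)(K(KK)(K(KI))S)
  step 1: IKI(K(KS)I)(K(KK)(K(KI))S)
  step 2: KI(K(KS)I)(K(KK)(K(KI))S)
  step 3: I(K(KK)(K(KI))S)
  step 4: K(KK)(K(KI))S
  step 5: KKS
  step 6: K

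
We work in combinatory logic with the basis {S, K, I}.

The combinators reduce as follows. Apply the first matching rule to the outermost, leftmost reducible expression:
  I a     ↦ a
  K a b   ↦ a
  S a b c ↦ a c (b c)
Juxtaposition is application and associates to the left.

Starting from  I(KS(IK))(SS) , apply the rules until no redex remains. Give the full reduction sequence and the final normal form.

Answer: normal form = S(SS)  (in 2 steps)

Working:
  start: I(KS(IK))(SS)
  [1] KS(IK)(SS)
  [2] S(SS)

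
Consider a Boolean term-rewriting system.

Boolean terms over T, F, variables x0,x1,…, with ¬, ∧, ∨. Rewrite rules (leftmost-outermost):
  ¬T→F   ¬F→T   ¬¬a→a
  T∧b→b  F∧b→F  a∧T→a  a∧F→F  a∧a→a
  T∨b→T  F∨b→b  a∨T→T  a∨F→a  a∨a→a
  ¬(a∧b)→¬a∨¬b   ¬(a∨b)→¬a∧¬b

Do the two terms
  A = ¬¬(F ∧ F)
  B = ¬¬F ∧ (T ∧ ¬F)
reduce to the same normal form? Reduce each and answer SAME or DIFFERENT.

Term A:
  start: ¬¬(F ∧ F)
  step 1: F ∧ F
  step 2: F

Term B:
  start: ¬¬F ∧ (T ∧ ¬F)
  step 1: F ∧ (T ∧ ¬F)
  step 2: F

Answer: SAME — A ⇓ F, B ⇓ F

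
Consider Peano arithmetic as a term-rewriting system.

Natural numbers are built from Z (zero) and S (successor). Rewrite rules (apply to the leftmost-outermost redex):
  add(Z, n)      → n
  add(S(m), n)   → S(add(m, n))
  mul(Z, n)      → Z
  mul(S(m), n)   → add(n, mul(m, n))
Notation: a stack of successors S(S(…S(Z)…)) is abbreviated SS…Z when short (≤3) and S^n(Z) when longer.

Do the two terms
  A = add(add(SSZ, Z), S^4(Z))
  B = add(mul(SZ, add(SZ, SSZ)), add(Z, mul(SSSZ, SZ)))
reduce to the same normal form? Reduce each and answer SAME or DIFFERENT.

Term A:
  start: add(add(SSZ, Z), S^4(Z))
  [1] add(S(add(SZ, Z)), S^4(Z))
  [2] S(add(add(SZ, Z), S^4(Z)))
  [3] S(add(S(add(Z, Z)), S^4(Z)))
  [4] S(S(add(add(Z, Z), S^4(Z))))
  [5] S(S(add(Z, S^4(Z))))
  [6] S^6(Z)

Term B:
  start: add(mul(SZ, add(SZ, SSZ)), add(Z, mul(SSSZ, SZ)))
  [1] add(add(add(SZ, SSZ), mul(Z, add(SZ, SSZ))), add(Z, mul(SSSZ, SZ)))
  [2] add(add(S(add(Z, SSZ)), mul(Z, add(SZ, SSZ))), add(Z, mul(SSSZ, SZ)))
  [3] add(S(add(add(Z, SSZ), mul(Z, add(SZ, SSZ)))), add(Z, mul(SSSZ, SZ)))
  [4] S(add(add(add(Z, SSZ), mul(Z, add(SZ, SSZ))), add(Z, mul(SSSZ, SZ))))
  [5] S(add(add(SSZ, mul(Z, add(SZ, SSZ))), add(Z, mul(SSSZ, SZ))))
  [6] S(add(S(add(SZ, mul(Z, add(SZ, SSZ)))), add(Z, mul(SSSZ, SZ))))
  [7] S(S(add(add(SZ, mul(Z, add(SZ, SSZ))), add(Z, mul(SSSZ, SZ)))))
  [8] S(S(add(S(add(Z, mul(Z, add(SZ, SSZ)))), add(Z, mul(SSSZ, SZ)))))
  [9] S(S(S(add(add(Z, mul(Z, add(SZ, SSZ))), add(Z, mul(SSSZ, SZ))))))
  [10] S(S(S(add(mul(Z, add(SZ, SSZ)), add(Z, mul(SSSZ, SZ))))))
  [11] S(S(S(add(Z, add(Z, mul(SSSZ, SZ))))))
  [12] S(S(S(add(Z, mul(SSSZ, SZ)))))
  [13] S(S(S(mul(SSSZ, SZ))))
  [14] S(S(S(add(SZ, mul(SSZ, SZ)))))
  [15] S(S(S(S(add(Z, mul(SSZ, SZ))))))
  [16] S(S(S(S(mul(SSZ, SZ)))))
  [17] S(S(S(S(add(SZ, mul(SZ, SZ))))))
  [18] S(S(S(S(S(add(Z, mul(SZ, SZ)))))))
  [19] S(S(S(S(S(mul(SZ, SZ))))))
  [20] S(S(S(S(S(add(SZ, mul(Z, SZ)))))))
  [21] S(S(S(S(S(S(add(Z, mul(Z, SZ))))))))
  [22] S(S(S(S(S(S(mul(Z, SZ)))))))
  [23] S^6(Z)

Answer: SAME — A ⇓ S^6(Z), B ⇓ S^6(Z)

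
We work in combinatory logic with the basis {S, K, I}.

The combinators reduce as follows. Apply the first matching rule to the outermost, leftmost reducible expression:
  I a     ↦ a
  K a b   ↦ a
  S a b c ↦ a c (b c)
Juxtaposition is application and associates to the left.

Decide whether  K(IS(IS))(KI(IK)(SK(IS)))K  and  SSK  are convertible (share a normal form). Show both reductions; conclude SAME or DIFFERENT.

Answer: SAME — A ⇓ SSK, B ⇓ SSK

Reduction:
Term A:
  start: K(IS(IS))(KI(IK)(SK(IS)))K
  step 1: IS(IS)K
  step 2: S(IS)K
  step 3: SSK

Term B:
  start: SSK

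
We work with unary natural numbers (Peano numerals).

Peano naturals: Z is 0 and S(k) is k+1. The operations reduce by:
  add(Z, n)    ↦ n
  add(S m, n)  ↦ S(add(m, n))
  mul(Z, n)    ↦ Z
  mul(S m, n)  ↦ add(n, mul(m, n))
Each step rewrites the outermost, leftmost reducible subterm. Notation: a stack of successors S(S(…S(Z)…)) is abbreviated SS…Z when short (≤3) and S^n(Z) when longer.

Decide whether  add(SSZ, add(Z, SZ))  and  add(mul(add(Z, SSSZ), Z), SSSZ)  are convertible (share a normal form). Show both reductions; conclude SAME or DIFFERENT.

Term A:
  start: add(SSZ, add(Z, SZ))
  [1] S(add(SZ, add(Z, SZ)))
  [2] S(S(add(Z, add(Z, SZ))))
  [3] S(S(add(Z, SZ)))
  [4] SSSZ

Term B:
  start: add(mul(add(Z, SSSZ), Z), SSSZ)
  [1] add(mul(SSSZ, Z), SSSZ)
  [2] add(add(Z, mul(SSZ, Z)), SSSZ)
  [3] add(mul(SSZ, Z), SSSZ)
  [4] add(add(Z, mul(SZ, Z)), SSSZ)
  [5] add(mul(SZ, Z), SSSZ)
  [6] add(add(Z, mul(Z, Z)), SSSZ)
  [7] add(mul(Z, Z), SSSZ)
  [8] add(Z, SSSZ)
  [9] SSSZ

Answer: SAME — A ⇓ SSSZ, B ⇓ SSSZ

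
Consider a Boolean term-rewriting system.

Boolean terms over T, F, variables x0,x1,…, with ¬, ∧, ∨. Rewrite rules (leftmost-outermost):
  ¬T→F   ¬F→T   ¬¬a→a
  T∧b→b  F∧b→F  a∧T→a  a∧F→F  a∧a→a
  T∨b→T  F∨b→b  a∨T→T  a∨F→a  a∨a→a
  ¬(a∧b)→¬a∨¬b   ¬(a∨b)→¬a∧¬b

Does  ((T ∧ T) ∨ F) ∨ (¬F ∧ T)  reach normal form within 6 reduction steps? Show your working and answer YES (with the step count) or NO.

Answer: YES — reaches normal form T in 3 ≤ 6 steps

Derivation:
  start: ((T ∧ T) ∨ F) ∨ (¬F ∧ T)
  →1  (T ∧ T) ∨ (¬F ∧ T)
  →2  T ∨ (¬F ∧ T)
  →3  T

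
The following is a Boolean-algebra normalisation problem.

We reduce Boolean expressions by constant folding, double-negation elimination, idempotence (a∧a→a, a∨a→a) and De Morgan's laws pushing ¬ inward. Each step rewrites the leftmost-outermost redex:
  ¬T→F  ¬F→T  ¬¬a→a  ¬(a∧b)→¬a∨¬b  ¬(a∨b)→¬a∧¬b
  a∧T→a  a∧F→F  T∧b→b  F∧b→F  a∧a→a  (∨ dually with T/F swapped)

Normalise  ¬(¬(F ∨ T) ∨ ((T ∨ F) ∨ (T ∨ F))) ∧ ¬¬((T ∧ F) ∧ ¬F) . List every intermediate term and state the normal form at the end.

Answer: normal form = F  (in 10 steps)

Derivation:
  start: ¬(¬(F ∨ T) ∨ ((T ∨ F) ∨ (T ∨ F))) ∧ ¬¬((T ∧ F) ∧ ¬F)
  →1  (¬¬(F ∨ T) ∧ ¬((T ∨ F) ∨ (T ∨ F))) ∧ ¬¬((T ∧ F) ∧ ¬F)
  →2  ((F ∨ T) ∧ ¬((T ∨ F) ∨ (T ∨ F))) ∧ ¬¬((T ∧ F) ∧ ¬F)
  →3  (T ∧ ¬((T ∨ F) ∨ (T ∨ F))) ∧ ¬¬((T ∧ F) ∧ ¬F)
  →4  ¬((T ∨ F) ∨ (T ∨ F)) ∧ ¬¬((T ∧ F) ∧ ¬F)
  →5  (¬(T ∨ F) ∧ ¬(T ∨ F)) ∧ ¬¬((T ∧ F) ∧ ¬F)
  →6  ¬(T ∨ F) ∧ ¬¬((T ∧ F) ∧ ¬F)
  →7  (¬T ∧ ¬F) ∧ ¬¬((T ∧ F) ∧ ¬F)
  →8  (F ∧ ¬F) ∧ ¬¬((T ∧ F) ∧ ¬F)
  →9  F ∧ ¬¬((T ∧ F) ∧ ¬F)
  →10  F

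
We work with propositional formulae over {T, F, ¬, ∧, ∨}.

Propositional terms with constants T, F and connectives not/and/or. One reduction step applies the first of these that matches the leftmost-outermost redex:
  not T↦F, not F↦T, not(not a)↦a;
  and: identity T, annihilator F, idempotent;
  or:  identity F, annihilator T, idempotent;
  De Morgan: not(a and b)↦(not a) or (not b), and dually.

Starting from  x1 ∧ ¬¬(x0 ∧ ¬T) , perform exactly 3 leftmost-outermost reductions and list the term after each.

  start: x1 ∧ ¬¬(x0 ∧ ¬T)
  [1] x1 ∧ (x0 ∧ ¬T)
  [2] x1 ∧ (x0 ∧ F)
  [3] x1 ∧ F

Answer: after 3 steps: x1 ∧ F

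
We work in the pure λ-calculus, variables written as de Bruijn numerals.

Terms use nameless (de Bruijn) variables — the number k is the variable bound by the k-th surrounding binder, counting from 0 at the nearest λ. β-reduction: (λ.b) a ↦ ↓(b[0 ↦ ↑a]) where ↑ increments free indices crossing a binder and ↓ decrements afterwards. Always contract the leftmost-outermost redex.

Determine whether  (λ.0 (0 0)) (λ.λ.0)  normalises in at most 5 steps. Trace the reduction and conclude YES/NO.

  start: (λ.0 (0 0)) (λ.λ.0)
  step 1: (λ.λ.0) ((λ.λ.0) (λ.λ.0))
  step 2: λ.0

Answer: YES — reaches normal form λ.0 in 2 ≤ 5 steps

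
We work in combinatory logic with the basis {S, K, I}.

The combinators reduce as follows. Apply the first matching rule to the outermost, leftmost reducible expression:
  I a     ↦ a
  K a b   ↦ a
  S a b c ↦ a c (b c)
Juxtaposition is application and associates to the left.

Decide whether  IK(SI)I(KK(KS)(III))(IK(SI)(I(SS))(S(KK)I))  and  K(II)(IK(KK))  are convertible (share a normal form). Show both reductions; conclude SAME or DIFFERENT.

Answer: DIFFERENT — A ⇓ KI, B ⇓ I

Reduction:
Term A:
  start: IK(SI)I(KK(KS)(III))(IK(SI)(I(SS))(S(KK)I))
  step 1: K(SI)I(KK(KS)(III))(IK(SI)(I(SS))(S(KK)I))
  step 2: SI(KK(KS)(III))(IK(SI)(I(SS))(S(KK)I))
  step 3: I(IK(SI)(I(SS))(S(KK)I))(KK(KS)(III)(IK(SI)(I(SS))(S(KK)I)))
  step 4: IK(SI)(I(SS))(S(KK)I)(KK(KS)(III)(IK(SI)(I(SS))(S(KK)I)))
  step 5: K(SI)(I(SS))(S(KK)I)(KK(KS)(III)(IK(SI)(I(SS))(S(KK)I)))
  step 6: SI(S(KK)I)(KK(KS)(III)(IK(SI)(I(SS))(S(KK)I)))
  step 7: I(KK(KS)(III)(IK(SI)(I(SS))(S(KK)I)))(S(KK)I(KK(KS)(III)(IK(SI)(I(SS))(S(KK)I))))
  step 8: KK(KS)(III)(IK(SI)(I(SS))(S(KK)I))(S(KK)I(KK(KS)(III)(IK(SI)(I(SS))(S(KK)I))))
  step 9: K(III)(IK(SI)(I(SS))(S(KK)I))(S(KK)I(KK(KS)(III)(IK(SI)(I(SS))(S(KK)I))))
  step 10: III(S(KK)I(KK(KS)(III)(IK(SI)(I(SS))(S(KK)I))))
  step 11: II(S(KK)I(KK(KS)(III)(IK(SI)(I(SS))(S(KK)I))))
  step 12: I(S(KK)I(KK(KS)(III)(IK(SI)(I(SS))(S(KK)I))))
  step 13: S(KK)I(KK(KS)(III)(IK(SI)(I(SS))(S(KK)I)))
  step 14: KK(KK(KS)(III)(IK(SI)(I(SS))(S(KK)I)))(I(KK(KS)(III)(IK(SI)(I(SS))(S(KK)I))))
  step 15: K(I(KK(KS)(III)(IK(SI)(I(SS))(S(KK)I))))
  step 16: K(KK(KS)(III)(IK(SI)(I(SS))(S(KK)I)))
  step 17: K(K(III)(IK(SI)(I(SS))(S(KK)I)))
  step 18: K(III)
  step 19: K(II)
  step 20: KI

Term B:
  start: K(II)(IK(KK))
  step 1: II
  step 2: I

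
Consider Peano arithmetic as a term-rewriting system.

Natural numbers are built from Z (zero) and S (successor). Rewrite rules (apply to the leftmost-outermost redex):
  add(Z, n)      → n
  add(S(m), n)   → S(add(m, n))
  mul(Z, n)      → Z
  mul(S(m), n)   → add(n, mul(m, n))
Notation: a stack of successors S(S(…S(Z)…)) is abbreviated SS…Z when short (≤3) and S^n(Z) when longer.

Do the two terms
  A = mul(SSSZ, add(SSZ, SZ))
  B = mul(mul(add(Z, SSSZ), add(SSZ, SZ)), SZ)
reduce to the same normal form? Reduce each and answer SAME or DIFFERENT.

Term A:
  start: mul(SSSZ, add(SSZ, SZ))
  →1  add(add(SSZ, SZ), mul(SSZ, add(SSZ, SZ)))
  →2  add(S(add(SZ, SZ)), mul(SSZ, add(SSZ, SZ)))
  →3  S(add(add(SZ, SZ), mul(SSZ, add(SSZ, SZ))))
  →4  S(add(S(add(Z, SZ)), mul(SSZ, add(SSZ, SZ))))
  →5  S(S(add(add(Z, SZ), mul(SSZ, add(SSZ, SZ)))))
  →6  S(S(add(SZ, mul(SSZ, add(SSZ, SZ)))))
  →7  S(S(S(add(Z, mul(SSZ, add(SSZ, SZ))))))
  →8  S(S(S(mul(SSZ, add(SSZ, SZ)))))
  →9  S(S(S(add(add(SSZ, SZ), mul(SZ, add(SSZ, SZ))))))
  →10  S(S(S(add(S(add(SZ, SZ)), mul(SZ, add(SSZ, SZ))))))
  →11  S(S(S(S(add(add(SZ, SZ), mul(SZ, add(SSZ, SZ)))))))
  →12  S(S(S(S(add(S(add(Z, SZ)), mul(SZ, add(SSZ, SZ)))))))
  →13  S(S(S(S(S(add(add(Z, SZ), mul(SZ, add(SSZ, SZ))))))))
  →14  S(S(S(S(S(add(SZ, mul(SZ, add(SSZ, SZ))))))))
  →15  S(S(S(S(S(S(add(Z, mul(SZ, add(SSZ, SZ)))))))))
  →16  S(S(S(S(S(S(mul(SZ, add(SSZ, SZ))))))))
  →17  S(S(S(S(S(S(add(add(SSZ, SZ), mul(Z, add(SSZ, SZ)))))))))
  →18  S(S(S(S(S(S(add(S(add(SZ, SZ)), mul(Z, add(SSZ, SZ)))))))))
  →19  S(S(S(S(S(S(S(add(add(SZ, SZ), mul(Z, add(SSZ, SZ))))))))))
  →20  S(S(S(S(S(S(S(add(S(add(Z, SZ)), mul(Z, add(SSZ, SZ))))))))))
  →21  S(S(S(S(S(S(S(S(add(add(Z, SZ), mul(Z, add(SSZ, SZ)))))))))))
  →22  S(S(S(S(S(S(S(S(add(SZ, mul(Z, add(SSZ, SZ)))))))))))
  →23  S(S(S(S(S(S(S(S(S(add(Z, mul(Z, add(SSZ, SZ))))))))))))
  →24  S(S(S(S(S(S(S(S(S(mul(Z, add(SSZ, SZ)))))))))))
  →25  S^9(Z)

Term B:
  start: mul(mul(add(Z, SSSZ), add(SSZ, SZ)), SZ)
  →1  mul(mul(SSSZ, add(SSZ, SZ)), SZ)
  →2  mul(add(add(SSZ, SZ), mul(SSZ, add(SSZ, SZ))), SZ)
  →3  mul(add(S(add(SZ, SZ)), mul(SSZ, add(SSZ, SZ))), SZ)
  →4  mul(S(add(add(SZ, SZ), mul(SSZ, add(SSZ, SZ)))), SZ)
  →5  add(SZ, mul(add(add(SZ, SZ), mul(SSZ, add(SSZ, SZ))), SZ))
  →6  S(add(Z, mul(add(add(SZ, SZ), mul(SSZ, add(SSZ, SZ))), SZ)))
  →7  S(mul(add(add(SZ, SZ), mul(SSZ, add(SSZ, SZ))), SZ))
  →8  S(mul(add(S(add(Z, SZ)), mul(SSZ, add(SSZ, SZ))), SZ))
  →9  S(mul(S(add(add(Z, SZ), mul(SSZ, add(SSZ, SZ)))), SZ))
  →10  S(add(SZ, mul(add(add(Z, SZ), mul(SSZ, add(SSZ, SZ))), SZ)))
  →11  S(S(add(Z, mul(add(add(Z, SZ), mul(SSZ, add(SSZ, SZ))), SZ))))
  →12  S(S(mul(add(add(Z, SZ), mul(SSZ, add(SSZ, SZ))), SZ)))
  →13  S(S(mul(add(SZ, mul(SSZ, add(SSZ, SZ))), SZ)))
  →14  S(S(mul(S(add(Z, mul(SSZ, add(SSZ, SZ)))), SZ)))
  →15  S(S(add(SZ, mul(add(Z, mul(SSZ, add(SSZ, SZ))), SZ))))
  →16  S(S(S(add(Z, mul(add(Z, mul(SSZ, add(SSZ, SZ))), SZ)))))
  →17  S(S(S(mul(add(Z, mul(SSZ, add(SSZ, SZ))), SZ))))
  →18  S(S(S(mul(mul(SSZ, add(SSZ, SZ)), SZ))))
  →19  S(S(S(mul(add(add(SSZ, SZ), mul(SZ, add(SSZ, SZ))), SZ))))
  →20  S(S(S(mul(add(S(add(SZ, SZ)), mul(SZ, add(SSZ, SZ))), SZ))))
  →21  S(S(S(mul(S(add(add(SZ, SZ), mul(SZ, add(SSZ, SZ)))), SZ))))
  →22  S(S(S(add(SZ, mul(add(add(SZ, SZ), mul(SZ, add(SSZ, SZ))), SZ)))))
  →23  S(S(S(S(add(Z, mul(add(add(SZ, SZ), mul(SZ, add(SSZ, SZ))), SZ))))))
  →24  S(S(S(S(mul(add(add(SZ, SZ), mul(SZ, add(SSZ, SZ))), SZ)))))
  →25  S(S(S(S(mul(add(S(add(Z, SZ)), mul(SZ, add(SSZ, SZ))), SZ)))))
  →26  S(S(S(S(mul(S(add(add(Z, SZ), mul(SZ, add(SSZ, SZ)))), SZ)))))
  →27  S(S(S(S(add(SZ, mul(add(add(Z, SZ), mul(SZ, add(SSZ, SZ))), SZ))))))
  →28  S(S(S(S(S(add(Z, mul(add(add(Z, SZ), mul(SZ, add(SSZ, SZ))), SZ)))))))
  →29  S(S(S(S(S(mul(add(add(Z, SZ), mul(SZ, add(SSZ, SZ))), SZ))))))
  →30  S(S(S(S(S(mul(add(SZ, mul(SZ, add(SSZ, SZ))), SZ))))))
  →31  S(S(S(S(S(mul(S(add(Z, mul(SZ, add(SSZ, SZ)))), SZ))))))
  →32  S(S(S(S(S(add(SZ, mul(add(Z, mul(SZ, add(SSZ, SZ))), SZ)))))))
  →33  S(S(S(S(S(S(add(Z, mul(add(Z, mul(SZ, add(SSZ, SZ))), SZ))))))))
  →34  S(S(S(S(S(S(mul(add(Z, mul(SZ, add(SSZ, SZ))), SZ)))))))
  →35  S(S(S(S(S(S(mul(mul(SZ, add(SSZ, SZ)), SZ)))))))
  →36  S(S(S(S(S(S(mul(add(add(SSZ, SZ), mul(Z, add(SSZ, SZ))), SZ)))))))
  →37  S(S(S(S(S(S(mul(add(S(add(SZ, SZ)), mul(Z, add(SSZ, SZ))), SZ)))))))
  →38  S(S(S(S(S(S(mul(S(add(add(SZ, SZ), mul(Z, add(SSZ, SZ)))), SZ)))))))
  →39  S(S(S(S(S(S(add(SZ, mul(add(add(SZ, SZ), mul(Z, add(SSZ, SZ))), SZ))))))))
  →40  S(S(S(S(S(S(S(add(Z, mul(add(add(SZ, SZ), mul(Z, add(SSZ, SZ))), SZ)))))))))
  →41  S(S(S(S(S(S(S(mul(add(add(SZ, SZ), mul(Z, add(SSZ, SZ))), SZ))))))))
  →42  S(S(S(S(S(S(S(mul(add(S(add(Z, SZ)), mul(Z, add(SSZ, SZ))), SZ))))))))
  →43  S(S(S(S(S(S(S(mul(S(add(add(Z, SZ), mul(Z, add(SSZ, SZ)))), SZ))))))))
  →44  S(S(S(S(S(S(S(add(SZ, mul(add(add(Z, SZ), mul(Z, add(SSZ, SZ))), SZ)))))))))
  →45  S(S(S(S(S(S(S(S(add(Z, mul(add(add(Z, SZ), mul(Z, add(SSZ, SZ))), SZ))))))))))
  →46  S(S(S(S(S(S(S(S(mul(add(add(Z, SZ), mul(Z, add(SSZ, SZ))), SZ)))))))))
  →47  S(S(S(S(S(S(S(S(mul(add(SZ, mul(Z, add(SSZ, SZ))), SZ)))))))))
  →48  S(S(S(S(S(S(S(S(mul(S(add(Z, mul(Z, add(SSZ, SZ)))), SZ)))))))))
  →49  S(S(S(S(S(S(S(S(add(SZ, mul(add(Z, mul(Z, add(SSZ, SZ))), SZ))))))))))
  →50  S(S(S(S(S(S(S(S(S(add(Z, mul(add(Z, mul(Z, add(SSZ, SZ))), SZ)))))))))))
  →51  S(S(S(S(S(S(S(S(S(mul(add(Z, mul(Z, add(SSZ, SZ))), SZ))))))))))
  →52  S(S(S(S(S(S(S(S(S(mul(mul(Z, add(SSZ, SZ)), SZ))))))))))
  →53  S(S(S(S(S(S(S(S(S(mul(Z, SZ))))))))))
  →54  S^9(Z)

Answer: SAME — A ⇓ S^9(Z), B ⇓ S^9(Z)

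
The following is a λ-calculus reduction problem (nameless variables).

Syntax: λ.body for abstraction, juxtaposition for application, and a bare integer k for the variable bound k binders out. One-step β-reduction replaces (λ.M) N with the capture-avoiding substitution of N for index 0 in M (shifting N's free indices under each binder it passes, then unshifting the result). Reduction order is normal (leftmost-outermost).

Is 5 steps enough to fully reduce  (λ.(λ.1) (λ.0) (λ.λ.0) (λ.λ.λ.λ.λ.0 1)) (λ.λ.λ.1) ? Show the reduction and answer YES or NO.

Answer: YES — reaches normal form λ.λ.λ.λ.λ.λ.0 1 in 4 ≤ 5 steps

Derivation:
  start: (λ.(λ.1) (λ.0) (λ.λ.0) (λ.λ.λ.λ.λ.0 1)) (λ.λ.λ.1)
  step 1: (λ.λ.λ.λ.1) (λ.0) (λ.λ.0) (λ.λ.λ.λ.λ.0 1)
  step 2: (λ.λ.λ.1) (λ.λ.0) (λ.λ.λ.λ.λ.0 1)
  step 3: (λ.λ.1) (λ.λ.λ.λ.λ.0 1)
  step 4: λ.λ.λ.λ.λ.λ.0 1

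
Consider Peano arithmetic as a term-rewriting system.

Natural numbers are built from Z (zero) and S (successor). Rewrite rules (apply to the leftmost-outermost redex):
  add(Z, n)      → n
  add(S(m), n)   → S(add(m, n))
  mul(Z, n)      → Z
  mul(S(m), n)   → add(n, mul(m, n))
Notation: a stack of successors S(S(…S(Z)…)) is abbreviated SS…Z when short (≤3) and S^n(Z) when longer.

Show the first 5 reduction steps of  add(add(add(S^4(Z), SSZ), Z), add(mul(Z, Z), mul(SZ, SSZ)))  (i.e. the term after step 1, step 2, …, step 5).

Answer: after 5 steps: S(add(S(add(add(SSZ, SSZ), Z)), add(mul(Z, Z), mul(SZ, SSZ))))

Reduction:
  start: add(add(add(S^4(Z), SSZ), Z), add(mul(Z, Z), mul(SZ, SSZ)))
  step 1: add(add(S(add(SSSZ, SSZ)), Z), add(mul(Z, Z), mul(SZ, SSZ)))
  step 2: add(S(add(add(SSSZ, SSZ), Z)), add(mul(Z, Z), mul(SZ, SSZ)))
  step 3: S(add(add(add(SSSZ, SSZ), Z), add(mul(Z, Z), mul(SZ, SSZ))))
  step 4: S(add(add(S(add(SSZ, SSZ)), Z), add(mul(Z, Z), mul(SZ, SSZ))))
  step 5: S(add(S(add(add(SSZ, SSZ), Z)), add(mul(Z, Z), mul(SZ, SSZ))))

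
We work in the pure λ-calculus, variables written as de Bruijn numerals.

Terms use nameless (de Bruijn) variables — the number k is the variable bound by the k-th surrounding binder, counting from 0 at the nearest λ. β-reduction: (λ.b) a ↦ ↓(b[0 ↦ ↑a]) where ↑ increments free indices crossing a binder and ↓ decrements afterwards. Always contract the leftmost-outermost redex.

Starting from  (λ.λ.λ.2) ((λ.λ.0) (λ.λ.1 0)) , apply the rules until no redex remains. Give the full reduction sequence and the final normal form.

Answer: normal form = λ.λ.λ.0  (in 2 steps)

Working:
  start: (λ.λ.λ.2) ((λ.λ.0) (λ.λ.1 0))
  →1  λ.λ.(λ.λ.0) (λ.λ.1 0)
  →2  λ.λ.λ.0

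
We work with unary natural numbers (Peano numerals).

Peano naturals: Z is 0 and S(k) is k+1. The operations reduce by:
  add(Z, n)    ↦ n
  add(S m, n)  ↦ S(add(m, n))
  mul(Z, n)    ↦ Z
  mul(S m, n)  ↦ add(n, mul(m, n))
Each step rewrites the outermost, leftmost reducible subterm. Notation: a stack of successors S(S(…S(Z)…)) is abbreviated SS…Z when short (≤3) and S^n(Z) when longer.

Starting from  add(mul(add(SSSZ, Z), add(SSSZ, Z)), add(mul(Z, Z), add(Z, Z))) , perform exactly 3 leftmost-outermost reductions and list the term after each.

  start: add(mul(add(SSSZ, Z), add(SSSZ, Z)), add(mul(Z, Z), add(Z, Z)))
  step 1: add(mul(S(add(SSZ, Z)), add(SSSZ, Z)), add(mul(Z, Z), add(Z, Z)))
  step 2: add(add(add(SSSZ, Z), mul(add(SSZ, Z), add(SSSZ, Z))), add(mul(Z, Z), add(Z, Z)))
  step 3: add(add(S(add(SSZ, Z)), mul(add(SSZ, Z), add(SSSZ, Z))), add(mul(Z, Z), add(Z, Z)))

Answer: after 3 steps: add(add(S(add(SSZ, Z)), mul(add(SSZ, Z), add(SSSZ, Z))), add(mul(Z, Z), add(Z, Z)))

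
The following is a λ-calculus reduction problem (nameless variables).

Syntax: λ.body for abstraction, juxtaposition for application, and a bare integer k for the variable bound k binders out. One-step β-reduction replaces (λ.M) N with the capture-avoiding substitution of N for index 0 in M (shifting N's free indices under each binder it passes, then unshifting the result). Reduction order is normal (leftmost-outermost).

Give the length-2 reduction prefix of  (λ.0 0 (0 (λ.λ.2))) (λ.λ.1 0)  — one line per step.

  start: (λ.0 0 (0 (λ.λ.2))) (λ.λ.1 0)
  step 1: (λ.λ.1 0) (λ.λ.1 0) ((λ.λ.1 0) (λ.λ.λ.λ.1 0))
  step 2: (λ.(λ.λ.1 0) 0) ((λ.λ.1 0) (λ.λ.λ.λ.1 0))

Answer: after 2 steps: (λ.(λ.λ.1 0) 0) ((λ.λ.1 0) (λ.λ.λ.λ.1 0))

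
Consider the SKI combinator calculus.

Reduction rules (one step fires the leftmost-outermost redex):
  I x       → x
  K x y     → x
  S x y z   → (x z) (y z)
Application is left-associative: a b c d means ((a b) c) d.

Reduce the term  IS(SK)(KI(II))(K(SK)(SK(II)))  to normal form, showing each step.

  start: IS(SK)(KI(II))(K(SK)(SK(II)))
  [1] S(SK)(KI(II))(K(SK)(SK(II)))
  [2] SK(K(SK)(SK(II)))(KI(II)(K(SK)(SK(II))))
  [3] K(KI(II)(K(SK)(SK(II))))(K(SK)(SK(II))(KI(II)(K(SK)(SK(II)))))
  [4] KI(II)(K(SK)(SK(II)))
  [5] I(K(SK)(SK(II)))
  [6] K(SK)(SK(II))
  [7] SK

Answer: normal form = SK  (in 7 steps)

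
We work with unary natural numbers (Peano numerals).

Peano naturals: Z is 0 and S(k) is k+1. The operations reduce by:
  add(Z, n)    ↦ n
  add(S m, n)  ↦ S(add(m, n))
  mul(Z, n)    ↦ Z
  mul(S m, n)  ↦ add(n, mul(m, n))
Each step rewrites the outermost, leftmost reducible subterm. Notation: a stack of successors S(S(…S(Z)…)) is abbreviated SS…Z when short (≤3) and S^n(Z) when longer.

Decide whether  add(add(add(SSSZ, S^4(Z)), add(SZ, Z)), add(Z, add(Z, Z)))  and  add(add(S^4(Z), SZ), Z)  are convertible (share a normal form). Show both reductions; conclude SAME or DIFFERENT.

Answer: DIFFERENT — A ⇓ S^8(Z), B ⇓ S^5(Z)

Derivation:
Term A:
  start: add(add(add(SSSZ, S^4(Z)), add(SZ, Z)), add(Z, add(Z, Z)))
  →1  add(add(S(add(SSZ, S^4(Z))), add(SZ, Z)), add(Z, add(Z, Z)))
  →2  add(S(add(add(SSZ, S^4(Z)), add(SZ, Z))), add(Z, add(Z, Z)))
  →3  S(add(add(add(SSZ, S^4(Z)), add(SZ, Z)), add(Z, add(Z, Z))))
  →4  S(add(add(S(add(SZ, S^4(Z))), add(SZ, Z)), add(Z, add(Z, Z))))
  →5  S(add(S(add(add(SZ, S^4(Z)), add(SZ, Z))), add(Z, add(Z, Z))))
  →6  S(S(add(add(add(SZ, S^4(Z)), add(SZ, Z)), add(Z, add(Z, Z)))))
  →7  S(S(add(add(S(add(Z, S^4(Z))), add(SZ, Z)), add(Z, add(Z, Z)))))
  →8  S(S(add(S(add(add(Z, S^4(Z)), add(SZ, Z))), add(Z, add(Z, Z)))))
  →9  S(S(S(add(add(add(Z, S^4(Z)), add(SZ, Z)), add(Z, add(Z, Z))))))
  →10  S(S(S(add(add(S^4(Z), add(SZ, Z)), add(Z, add(Z, Z))))))
  →11  S(S(S(add(S(add(SSSZ, add(SZ, Z))), add(Z, add(Z, Z))))))
  →12  S(S(S(S(add(add(SSSZ, add(SZ, Z)), add(Z, add(Z, Z)))))))
  →13  S(S(S(S(add(S(add(SSZ, add(SZ, Z))), add(Z, add(Z, Z)))))))
  →14  S(S(S(S(S(add(add(SSZ, add(SZ, Z)), add(Z, add(Z, Z))))))))
  →15  S(S(S(S(S(add(S(add(SZ, add(SZ, Z))), add(Z, add(Z, Z))))))))
  →16  S(S(S(S(S(S(add(add(SZ, add(SZ, Z)), add(Z, add(Z, Z)))))))))
  →17  S(S(S(S(S(S(add(S(add(Z, add(SZ, Z))), add(Z, add(Z, Z)))))))))
  →18  S(S(S(S(S(S(S(add(add(Z, add(SZ, Z)), add(Z, add(Z, Z))))))))))
  →19  S(S(S(S(S(S(S(add(add(SZ, Z), add(Z, add(Z, Z))))))))))
  →20  S(S(S(S(S(S(S(add(S(add(Z, Z)), add(Z, add(Z, Z))))))))))
  →21  S(S(S(S(S(S(S(S(add(add(Z, Z), add(Z, add(Z, Z)))))))))))
  →22  S(S(S(S(S(S(S(S(add(Z, add(Z, add(Z, Z)))))))))))
  →23  S(S(S(S(S(S(S(S(add(Z, add(Z, Z))))))))))
  →24  S(S(S(S(S(S(S(S(add(Z, Z)))))))))
  →25  S^8(Z)

Term B:
  start: add(add(S^4(Z), SZ), Z)
  →1  add(S(add(SSSZ, SZ)), Z)
  →2  S(add(add(SSSZ, SZ), Z))
  →3  S(add(S(add(SSZ, SZ)), Z))
  →4  S(S(add(add(SSZ, SZ), Z)))
  →5  S(S(add(S(add(SZ, SZ)), Z)))
  →6  S(S(S(add(add(SZ, SZ), Z))))
  →7  S(S(S(add(S(add(Z, SZ)), Z))))
  →8  S(S(S(S(add(add(Z, SZ), Z)))))
  →9  S(S(S(S(add(SZ, Z)))))
  →10  S(S(S(S(S(add(Z, Z))))))
  →11  S^5(Z)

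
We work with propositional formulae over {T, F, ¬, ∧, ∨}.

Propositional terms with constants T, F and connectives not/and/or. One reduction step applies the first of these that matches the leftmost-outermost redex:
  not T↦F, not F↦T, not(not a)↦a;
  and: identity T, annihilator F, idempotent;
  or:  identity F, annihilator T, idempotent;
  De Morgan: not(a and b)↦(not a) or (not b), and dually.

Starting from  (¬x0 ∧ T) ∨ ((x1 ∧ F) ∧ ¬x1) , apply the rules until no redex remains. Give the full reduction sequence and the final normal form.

  start: (¬x0 ∧ T) ∨ ((x1 ∧ F) ∧ ¬x1)
  step 1: ¬x0 ∨ ((x1 ∧ F) ∧ ¬x1)
  step 2: ¬x0 ∨ (F ∧ ¬x1)
  step 3: ¬x0 ∨ F
  step 4: ¬x0

Answer: normal form = ¬x0  (in 4 steps)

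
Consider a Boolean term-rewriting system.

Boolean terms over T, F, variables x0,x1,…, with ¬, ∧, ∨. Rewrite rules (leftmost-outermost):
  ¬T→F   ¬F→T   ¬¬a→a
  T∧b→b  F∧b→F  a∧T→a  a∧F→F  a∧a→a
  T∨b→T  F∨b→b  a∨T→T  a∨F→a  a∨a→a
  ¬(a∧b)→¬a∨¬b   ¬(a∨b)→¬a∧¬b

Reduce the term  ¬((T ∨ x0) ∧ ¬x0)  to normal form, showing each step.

  start: ¬((T ∨ x0) ∧ ¬x0)
  →1  ¬(T ∨ x0) ∨ ¬¬x0
  →2  (¬T ∧ ¬x0) ∨ ¬¬x0
  →3  (F ∧ ¬x0) ∨ ¬¬x0
  →4  F ∨ ¬¬x0
  →5  ¬¬x0
  →6  x0

Answer: normal form = x0  (in 6 steps)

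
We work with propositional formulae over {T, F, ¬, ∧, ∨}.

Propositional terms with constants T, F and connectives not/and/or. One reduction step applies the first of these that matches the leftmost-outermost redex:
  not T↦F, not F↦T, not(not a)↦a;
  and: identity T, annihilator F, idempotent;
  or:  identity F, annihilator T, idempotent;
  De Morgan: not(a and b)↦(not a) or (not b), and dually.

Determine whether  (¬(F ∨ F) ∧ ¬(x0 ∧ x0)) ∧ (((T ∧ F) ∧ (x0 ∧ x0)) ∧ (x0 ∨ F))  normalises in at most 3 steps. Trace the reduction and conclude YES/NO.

  start: (¬(F ∨ F) ∧ ¬(x0 ∧ x0)) ∧ (((T ∧ F) ∧ (x0 ∧ x0)) ∧ (x0 ∨ F))
  →1  ((¬F ∧ ¬F) ∧ ¬(x0 ∧ x0)) ∧ (((T ∧ F) ∧ (x0 ∧ x0)) ∧ (x0 ∨ F))
  →2  (¬F ∧ ¬(x0 ∧ x0)) ∧ (((T ∧ F) ∧ (x0 ∧ x0)) ∧ (x0 ∨ F))
  →3  (T ∧ ¬(x0 ∧ x0)) ∧ (((T ∧ F) ∧ (x0 ∧ x0)) ∧ (x0 ∨ F))

Answer: NO — after 3 steps the term is (T ∧ ¬(x0 ∧ x0)) ∧ (((T ∧ F) ∧ (x0 ∧ x0)) ∧ (x0 ∨ F)), not yet normal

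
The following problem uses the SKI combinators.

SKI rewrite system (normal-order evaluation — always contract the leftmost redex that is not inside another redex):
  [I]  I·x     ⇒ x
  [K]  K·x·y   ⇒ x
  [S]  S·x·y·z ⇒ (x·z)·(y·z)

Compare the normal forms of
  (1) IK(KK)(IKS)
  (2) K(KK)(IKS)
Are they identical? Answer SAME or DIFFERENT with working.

Answer: SAME — A ⇓ KK, B ⇓ KK

Derivation:
Term A:
  start: IK(KK)(IKS)
  →1  K(KK)(IKS)
  →2  KK

Term B:
  start: K(KK)(IKS)
  →1  KK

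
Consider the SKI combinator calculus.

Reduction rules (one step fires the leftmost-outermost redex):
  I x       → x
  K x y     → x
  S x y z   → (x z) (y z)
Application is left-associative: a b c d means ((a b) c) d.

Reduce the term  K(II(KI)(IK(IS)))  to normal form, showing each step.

Answer: normal form = KI  (in 3 steps)

Reduction:
  start: K(II(KI)(IK(IS)))
  →1  K(I(KI)(IK(IS)))
  →2  K(KI(IK(IS)))
  →3  KI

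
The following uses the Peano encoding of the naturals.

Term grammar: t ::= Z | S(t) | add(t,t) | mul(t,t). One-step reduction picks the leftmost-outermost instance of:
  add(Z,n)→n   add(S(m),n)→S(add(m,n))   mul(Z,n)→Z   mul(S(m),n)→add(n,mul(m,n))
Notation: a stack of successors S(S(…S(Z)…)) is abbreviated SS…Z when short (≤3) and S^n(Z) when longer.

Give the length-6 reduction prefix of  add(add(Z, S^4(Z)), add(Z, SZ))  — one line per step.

Answer: after 6 steps: S(S(S(S(add(Z, SZ)))))

Working:
  start: add(add(Z, S^4(Z)), add(Z, SZ))
  →1  add(S^4(Z), add(Z, SZ))
  →2  S(add(SSSZ, add(Z, SZ)))
  →3  S(S(add(SSZ, add(Z, SZ))))
  →4  S(S(S(add(SZ, add(Z, SZ)))))
  →5  S(S(S(S(add(Z, add(Z, SZ))))))
  →6  S(S(S(S(add(Z, SZ)))))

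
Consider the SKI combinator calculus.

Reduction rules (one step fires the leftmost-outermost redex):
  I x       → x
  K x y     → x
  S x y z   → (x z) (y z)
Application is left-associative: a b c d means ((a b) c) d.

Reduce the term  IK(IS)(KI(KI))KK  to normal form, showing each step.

Answer: normal form = SKK  (in 3 steps)

Derivation:
  start: IK(IS)(KI(KI))KK
  [1] K(IS)(KI(KI))KK
  [2] ISKK
  [3] SKK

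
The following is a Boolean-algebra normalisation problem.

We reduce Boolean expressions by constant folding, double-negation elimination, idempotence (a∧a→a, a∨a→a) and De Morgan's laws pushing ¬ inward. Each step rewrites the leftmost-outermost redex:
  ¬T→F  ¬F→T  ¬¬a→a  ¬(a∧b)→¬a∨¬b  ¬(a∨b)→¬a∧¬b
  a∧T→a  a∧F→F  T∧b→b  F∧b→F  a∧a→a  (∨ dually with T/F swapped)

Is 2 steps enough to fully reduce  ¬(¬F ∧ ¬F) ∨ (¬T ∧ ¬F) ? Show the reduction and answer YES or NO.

  start: ¬(¬F ∧ ¬F) ∨ (¬T ∧ ¬F)
  step 1: (¬¬F ∨ ¬¬F) ∨ (¬T ∧ ¬F)
  step 2: ¬¬F ∨ (¬T ∧ ¬F)

Answer: NO — after 2 steps the term is ¬¬F ∨ (¬T ∧ ¬F), not yet normal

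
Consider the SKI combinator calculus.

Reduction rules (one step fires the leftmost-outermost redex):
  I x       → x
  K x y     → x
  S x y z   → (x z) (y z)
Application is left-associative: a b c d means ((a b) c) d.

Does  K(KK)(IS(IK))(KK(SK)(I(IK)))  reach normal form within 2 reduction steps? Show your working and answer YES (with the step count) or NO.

Answer: YES — reaches normal form K in 2 ≤ 2 steps

Working:
  start: K(KK)(IS(IK))(KK(SK)(I(IK)))
  step 1: KK(KK(SK)(I(IK)))
  step 2: K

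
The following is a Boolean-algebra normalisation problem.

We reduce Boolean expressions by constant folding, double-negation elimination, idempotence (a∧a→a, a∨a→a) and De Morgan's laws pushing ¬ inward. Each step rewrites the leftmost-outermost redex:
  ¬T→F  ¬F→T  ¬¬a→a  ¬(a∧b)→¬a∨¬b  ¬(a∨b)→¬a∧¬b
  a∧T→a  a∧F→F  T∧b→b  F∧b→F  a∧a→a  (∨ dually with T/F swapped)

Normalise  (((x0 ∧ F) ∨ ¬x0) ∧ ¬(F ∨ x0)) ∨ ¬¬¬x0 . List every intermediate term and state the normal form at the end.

  start: (((x0 ∧ F) ∨ ¬x0) ∧ ¬(F ∨ x0)) ∨ ¬¬¬x0
  step 1: ((F ∨ ¬x0) ∧ ¬(F ∨ x0)) ∨ ¬¬¬x0
  step 2: (¬x0 ∧ ¬(F ∨ x0)) ∨ ¬¬¬x0
  step 3: (¬x0 ∧ (¬F ∧ ¬x0)) ∨ ¬¬¬x0
  step 4: (¬x0 ∧ (T ∧ ¬x0)) ∨ ¬¬¬x0
  step 5: (¬x0 ∧ ¬x0) ∨ ¬¬¬x0
  step 6: ¬x0 ∨ ¬¬¬x0
  step 7: ¬x0 ∨ ¬x0
  step 8: ¬x0

Answer: normal form = ¬x0  (in 8 steps)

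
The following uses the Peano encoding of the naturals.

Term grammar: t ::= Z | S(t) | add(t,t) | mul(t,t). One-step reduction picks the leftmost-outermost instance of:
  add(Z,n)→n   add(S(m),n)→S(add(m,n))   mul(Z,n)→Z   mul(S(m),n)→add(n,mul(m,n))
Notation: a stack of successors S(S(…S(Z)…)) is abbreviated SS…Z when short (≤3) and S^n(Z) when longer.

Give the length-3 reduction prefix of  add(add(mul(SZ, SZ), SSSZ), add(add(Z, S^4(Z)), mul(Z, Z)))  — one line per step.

Answer: after 3 steps: add(S(add(add(Z, mul(Z, SZ)), SSSZ)), add(add(Z, S^4(Z)), mul(Z, Z)))

Derivation:
  start: add(add(mul(SZ, SZ), SSSZ), add(add(Z, S^4(Z)), mul(Z, Z)))
  step 1: add(add(add(SZ, mul(Z, SZ)), SSSZ), add(add(Z, S^4(Z)), mul(Z, Z)))
  step 2: add(add(S(add(Z, mul(Z, SZ))), SSSZ), add(add(Z, S^4(Z)), mul(Z, Z)))
  step 3: add(S(add(add(Z, mul(Z, SZ)), SSSZ)), add(add(Z, S^4(Z)), mul(Z, Z)))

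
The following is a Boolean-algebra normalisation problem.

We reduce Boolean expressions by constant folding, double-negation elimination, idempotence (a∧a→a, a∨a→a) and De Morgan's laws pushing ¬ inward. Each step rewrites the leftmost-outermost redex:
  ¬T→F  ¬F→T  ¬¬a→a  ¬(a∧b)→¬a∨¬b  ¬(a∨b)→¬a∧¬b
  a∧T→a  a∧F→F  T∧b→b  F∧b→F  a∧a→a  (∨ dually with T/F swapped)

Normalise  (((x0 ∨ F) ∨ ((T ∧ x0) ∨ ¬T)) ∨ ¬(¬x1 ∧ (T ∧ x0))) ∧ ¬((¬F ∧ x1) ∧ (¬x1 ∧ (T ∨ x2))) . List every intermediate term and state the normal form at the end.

  start: (((x0 ∨ F) ∨ ((T ∧ x0) ∨ ¬T)) ∨ ¬(¬x1 ∧ (T ∧ x0))) ∧ ¬((¬F ∧ x1) ∧ (¬x1 ∧ (T ∨ x2)))
  [1] ((x0 ∨ ((T ∧ x0) ∨ ¬T)) ∨ ¬(¬x1 ∧ (T ∧ x0))) ∧ ¬((¬F ∧ x1) ∧ (¬x1 ∧ (T ∨ x2)))
  [2] ((x0 ∨ (x0 ∨ ¬T)) ∨ ¬(¬x1 ∧ (T ∧ x0))) ∧ ¬((¬F ∧ x1) ∧ (¬x1 ∧ (T ∨ x2)))
  [3] ((x0 ∨ (x0 ∨ F)) ∨ ¬(¬x1 ∧ (T ∧ x0))) ∧ ¬((¬F ∧ x1) ∧ (¬x1 ∧ (T ∨ x2)))
  [4] ((x0 ∨ x0) ∨ ¬(¬x1 ∧ (T ∧ x0))) ∧ ¬((¬F ∧ x1) ∧ (¬x1 ∧ (T ∨ x2)))
  [5] (x0 ∨ ¬(¬x1 ∧ (T ∧ x0))) ∧ ¬((¬F ∧ x1) ∧ (¬x1 ∧ (T ∨ x2)))
  [6] (x0 ∨ (¬¬x1 ∨ ¬(T ∧ x0))) ∧ ¬((¬F ∧ x1) ∧ (¬x1 ∧ (T ∨ x2)))
  [7] (x0 ∨ (x1 ∨ ¬(T ∧ x0))) ∧ ¬((¬F ∧ x1) ∧ (¬x1 ∧ (T ∨ x2)))
  [8] (x0 ∨ (x1 ∨ (¬T ∨ ¬x0))) ∧ ¬((¬F ∧ x1) ∧ (¬x1 ∧ (T ∨ x2)))
  [9] (x0 ∨ (x1 ∨ (F ∨ ¬x0))) ∧ ¬((¬F ∧ x1) ∧ (¬x1 ∧ (T ∨ x2)))
  [10] (x0 ∨ (x1 ∨ ¬x0)) ∧ ¬((¬F ∧ x1) ∧ (¬x1 ∧ (T ∨ x2)))
  [11] (x0 ∨ (x1 ∨ ¬x0)) ∧ (¬(¬F ∧ x1) ∨ ¬(¬x1 ∧ (T ∨ x2)))
  [12] (x0 ∨ (x1 ∨ ¬x0)) ∧ ((¬¬F ∨ ¬x1) ∨ ¬(¬x1 ∧ (T ∨ x2)))
  [13] (x0 ∨ (x1 ∨ ¬x0)) ∧ ((F ∨ ¬x1) ∨ ¬(¬x1 ∧ (T ∨ x2)))
  [14] (x0 ∨ (x1 ∨ ¬x0)) ∧ (¬x1 ∨ ¬(¬x1 ∧ (T ∨ x2)))
  [15] (x0 ∨ (x1 ∨ ¬x0)) ∧ (¬x1 ∨ (¬¬x1 ∨ ¬(T ∨ x2)))
  [16] (x0 ∨ (x1 ∨ ¬x0)) ∧ (¬x1 ∨ (x1 ∨ ¬(T ∨ x2)))
  [17] (x0 ∨ (x1 ∨ ¬x0)) ∧ (¬x1 ∨ (x1 ∨ (¬T ∧ ¬x2)))
  [18] (x0 ∨ (x1 ∨ ¬x0)) ∧ (¬x1 ∨ (x1 ∨ (F ∧ ¬x2)))
  [19] (x0 ∨ (x1 ∨ ¬x0)) ∧ (¬x1 ∨ (x1 ∨ F))
  [20] (x0 ∨ (x1 ∨ ¬x0)) ∧ (¬x1 ∨ x1)

Answer: normal form = (x0 ∨ (x1 ∨ ¬x0)) ∧ (¬x1 ∨ x1)  (in 20 steps)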